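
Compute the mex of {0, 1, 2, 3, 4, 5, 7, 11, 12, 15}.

The values 0, 1, 2, 3, 4, 5 are all present; 6 is the first non-negative integer missing from the set.

6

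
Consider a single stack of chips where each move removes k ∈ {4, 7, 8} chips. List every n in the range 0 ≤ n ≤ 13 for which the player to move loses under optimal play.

0, 1, 2, 3, 12, 13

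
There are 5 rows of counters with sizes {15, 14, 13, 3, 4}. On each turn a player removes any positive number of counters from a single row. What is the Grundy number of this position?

Nim-sum: 15 XOR 14 XOR 13 XOR 3 XOR 4 = 11.

11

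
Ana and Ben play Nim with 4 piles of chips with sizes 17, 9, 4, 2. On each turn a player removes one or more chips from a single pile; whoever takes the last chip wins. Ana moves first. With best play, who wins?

In binary:
  10001  (17)
  01001  (9)
  00100  (4)
  00010  (2)
  -----
  11110  (30)
The nim-sum is 30 ≠ 0, so this is an N-position: the player to move can win; Ana has a winning move.

Ana wins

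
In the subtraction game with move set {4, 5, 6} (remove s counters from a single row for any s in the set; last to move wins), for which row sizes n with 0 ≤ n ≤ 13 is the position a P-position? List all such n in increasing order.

0, 1, 2, 3, 10, 11, 12, 13

Compute g(0), g(1), … for moves {4, 5, 6}:
k:     0  1  2  3  4  5  6  7  8  9 10 11 12 13
g(k):  0  0  0  0  1  1  1  1  2  2  0  0  0  0
The P-positions (g = 0) in 0..13 are 0, 1, 2, 3, 10, 11, 12, 13.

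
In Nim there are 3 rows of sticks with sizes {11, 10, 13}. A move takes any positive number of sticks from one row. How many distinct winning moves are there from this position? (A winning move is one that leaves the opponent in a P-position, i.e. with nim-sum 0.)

3

Nim-sum: 11 XOR 10 XOR 13 = 12.
The overall nim-sum is X = 12. A row of size p has a winning move iff p XOR X < p (reduce it to p XOR X).
  11: 11 XOR 12 = 7 < 11 — winning move (to 7).
  10: 10 XOR 12 = 6 < 10 — winning move (to 6).
  13: 13 XOR 12 = 1 < 13 — winning move (to 1).
That gives 3 winning moves.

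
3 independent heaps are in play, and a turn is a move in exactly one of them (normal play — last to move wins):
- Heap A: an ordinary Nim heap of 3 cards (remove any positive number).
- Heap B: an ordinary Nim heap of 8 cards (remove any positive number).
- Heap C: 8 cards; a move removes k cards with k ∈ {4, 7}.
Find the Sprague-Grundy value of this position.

Heap A is a plain Nim heap of size 3, so its Grundy value is 3.
Heap B is a plain Nim heap of size 8, so its Grundy value is 8.
For heap C, compute g(0), g(1), … with moves {4, 7}:
k:     0  1  2  3  4  5  6  7  8
g(k):  0  0  0  0  1  1  1  1  2
So g(8) = 2.
The value of a disjunctive sum is the nim-sum of the parts.
Combined value = 3 XOR 8 XOR 2 = 9.

9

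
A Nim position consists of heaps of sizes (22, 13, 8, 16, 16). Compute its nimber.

19

Write each in binary and XOR column by column:
  10110  (22)
  01101  (13)
  01000  (8)
  10000  (16)
  10000  (16)
  -----
  10011  (19)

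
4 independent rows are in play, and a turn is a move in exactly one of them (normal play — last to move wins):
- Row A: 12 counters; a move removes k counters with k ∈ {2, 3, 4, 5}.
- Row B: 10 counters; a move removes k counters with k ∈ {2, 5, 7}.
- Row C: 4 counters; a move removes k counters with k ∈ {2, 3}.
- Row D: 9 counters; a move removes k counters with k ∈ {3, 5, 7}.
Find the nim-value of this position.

Build the Grundy sequence for row A with g(k) = mex{g(k−s) : s ∈ {2, 3, 4, 5}, s ≤ k}:
g(0) = mex{} = 0
g(1) = mex{} = 0
g(2) = mex{0} = 1
g(3) = mex{0} = 1
g(4) = mex{0,1} = 2
g(5) = mex{0,1} = 2
g(6) = mex{0,1,2} = 3
g(7) = mex{1,2} = 0
g(8) = mex{1,2,3} = 0
g(9) = mex{0,2,3} = 1
g(10) = mex{0,2,3} = 1
g(11) = mex{0,1,3} = 2
g(12) = mex{0,1} = 2
So g(12) = 2.
Build the Grundy sequence for row B with g(k) = mex{g(k−s) : s ∈ {2, 5, 7}, s ≤ k}:
g(0) = mex{} = 0
g(1) = mex{} = 0
g(2) = mex{0} = 1
g(3) = mex{0} = 1
g(4) = mex{1} = 0
g(5) = mex{0,1} = 2
g(6) = mex{0} = 1
g(7) = mex{0,1,2} = 3
g(8) = mex{0,1} = 2
g(9) = mex{0,1,3} = 2
g(10) = mex{1,2} = 0
So g(10) = 0.
Grundy values for row C (subtraction set {2, 3}):
k:     0  1  2  3  4
g(k):  0  0  1  1  2
So g(4) = 2.
Build the Grundy sequence for row D with g(k) = mex{g(k−s) : s ∈ {3, 5, 7}, s ≤ k}:
g(0) = mex{} = 0
g(1) = mex{} = 0
g(2) = mex{} = 0
g(3) = mex{0} = 1
g(4) = mex{0} = 1
g(5) = mex{0} = 1
g(6) = mex{0,1} = 2
g(7) = mex{0,1} = 2
g(8) = mex{0,1} = 2
g(9) = mex{0,1,2} = 3
So g(9) = 3.
The value of a disjunctive sum is the nim-sum of the parts.
Combined value = 2 ⊕ 0 ⊕ 2 ⊕ 3 = 3.

3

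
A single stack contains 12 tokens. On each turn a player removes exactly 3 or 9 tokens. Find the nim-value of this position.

0

Build the Grundy sequence with g(k) = mex{g(k−s) : s ∈ {3, 9}, s ≤ k}:
g(0) = mex{} = 0
g(1) = mex{} = 0
g(2) = mex{} = 0
g(3) = mex{0} = 1
g(4) = mex{0} = 1
g(5) = mex{0} = 1
g(6) = mex{1} = 0
g(7) = mex{1} = 0
g(8) = mex{1} = 0
g(9) = mex{0} = 1
g(10) = mex{0} = 1
g(11) = mex{0} = 1
g(12) = mex{1} = 0
So g(12) = 0.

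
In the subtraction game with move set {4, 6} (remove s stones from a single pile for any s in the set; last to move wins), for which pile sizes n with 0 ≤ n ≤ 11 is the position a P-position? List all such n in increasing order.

0, 1, 2, 3, 10, 11

Grundy values for subtraction set {4, 6}:
g(0) = mex{} = 0
g(1) = mex{} = 0
g(2) = mex{} = 0
g(3) = mex{} = 0
g(4) = mex{0} = 1
g(5) = mex{0} = 1
g(6) = mex{0} = 1
g(7) = mex{0} = 1
g(8) = mex{0,1} = 2
g(9) = mex{0,1} = 2
g(10) = mex{1} = 0
g(11) = mex{1} = 0
The P-positions (g = 0) in 0..11 are 0, 1, 2, 3, 10, 11.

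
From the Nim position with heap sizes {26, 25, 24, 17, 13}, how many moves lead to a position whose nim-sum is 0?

1

Compute the nim-sum pairwise:
26 XOR 25 = 3
3 XOR 24 = 27
27 XOR 17 = 10
10 XOR 13 = 7
The overall nim-sum is X = 7. A heap of size p has a winning move iff p XOR X < p (reduce it to p XOR X).
  26: 26 XOR 7 = 29 ≥ 26 — no move.
  25: 25 XOR 7 = 30 ≥ 25 — no move.
  24: 24 XOR 7 = 31 ≥ 24 — no move.
  17: 17 XOR 7 = 22 ≥ 17 — no move.
  13: 13 XOR 7 = 10 < 13 — winning move (to 10).
That gives 1 winning move.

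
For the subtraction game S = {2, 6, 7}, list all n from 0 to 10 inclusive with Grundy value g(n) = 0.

0, 1, 4, 5, 9

Compute g(0), g(1), … for moves {2, 6, 7}:
k:     0  1  2  3  4  5  6  7  8  9 10
g(k):  0  0  1  1  0  0  1  1  2  0  3
The P-positions (g = 0) in 0..10 are 0, 1, 4, 5, 9.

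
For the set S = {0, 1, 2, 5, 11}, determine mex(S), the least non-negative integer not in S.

The values 0, 1, 2 are all present; 3 is the first non-negative integer missing from the set.

3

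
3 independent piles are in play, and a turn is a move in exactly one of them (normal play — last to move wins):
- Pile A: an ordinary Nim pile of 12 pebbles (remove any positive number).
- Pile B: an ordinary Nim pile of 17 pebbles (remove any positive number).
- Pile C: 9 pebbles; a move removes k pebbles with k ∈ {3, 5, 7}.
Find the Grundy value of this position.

Pile A is a plain Nim pile of size 12, so its Grundy value is 12.
Pile B is a plain Nim pile of size 17, so its Grundy value is 17.
For pile C, compute g(0), g(1), … with moves {3, 5, 7}:
g(0) = mex{} = 0
g(1) = mex{} = 0
g(2) = mex{} = 0
g(3) = mex{0} = 1
g(4) = mex{0} = 1
g(5) = mex{0} = 1
g(6) = mex{0,1} = 2
g(7) = mex{0,1} = 2
g(8) = mex{0,1} = 2
g(9) = mex{0,1,2} = 3
So g(9) = 3.
The value of a disjunctive sum is the nim-sum of the parts.
Combined value = 12 ⊕ 17 ⊕ 3 = 30.

30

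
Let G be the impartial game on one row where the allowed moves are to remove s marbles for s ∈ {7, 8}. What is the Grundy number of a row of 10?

Compute g(0), g(1), … for moves {7, 8}:
k:     0  1  2  3  4  5  6  7  8  9 10
g(k):  0  0  0  0  0  0  0  1  1  1  1
So g(10) = 1.

1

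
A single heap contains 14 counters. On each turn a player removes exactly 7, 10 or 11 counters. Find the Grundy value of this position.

2

Compute g(0), g(1), … for moves {7, 10, 11}:
g(0) = mex{} = 0
g(1) = mex{} = 0
g(2) = mex{} = 0
g(3) = mex{} = 0
g(4) = mex{} = 0
g(5) = mex{} = 0
g(6) = mex{} = 0
g(7) = mex{0} = 1
g(8) = mex{0} = 1
g(9) = mex{0} = 1
g(10) = mex{0} = 1
g(11) = mex{0} = 1
g(12) = mex{0} = 1
g(13) = mex{0} = 1
g(14) = mex{0,1} = 2
So g(14) = 2.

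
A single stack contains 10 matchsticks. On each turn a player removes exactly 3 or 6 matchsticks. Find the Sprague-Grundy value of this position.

0

Build the Grundy sequence with g(k) = mex{g(k−s) : s ∈ {3, 6}, s ≤ k}:
k:     0  1  2  3  4  5  6  7  8  9 10
g(k):  0  0  0  1  1  1  2  2  2  0  0
So g(10) = 0.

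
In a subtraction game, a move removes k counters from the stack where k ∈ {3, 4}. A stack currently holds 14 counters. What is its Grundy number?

Build the Grundy sequence with g(k) = mex{g(k−s) : s ∈ {3, 4}, s ≤ k}:
k:     0  1  2  3  4  5  6  7  8  9 10 11 12 13 14
g(k):  0  0  0  1  1  1  2  0  0  0  1  1  1  2  0
So g(14) = 0.

0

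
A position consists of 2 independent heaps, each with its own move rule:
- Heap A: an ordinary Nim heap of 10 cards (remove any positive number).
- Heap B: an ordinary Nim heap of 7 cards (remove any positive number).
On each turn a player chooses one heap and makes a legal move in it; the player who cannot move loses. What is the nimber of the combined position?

Heap A is a plain Nim heap of size 10, so its Grundy value is 10.
Heap B is a plain Nim heap of size 7, so its Grundy value is 7.
The value of a disjunctive sum is the nim-sum of the parts.
Combined value = 10 XOR 7 = 13.

13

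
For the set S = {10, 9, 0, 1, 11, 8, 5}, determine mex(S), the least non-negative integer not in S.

The values 0, 1 are all present; 2 is the first non-negative integer missing from the set.

2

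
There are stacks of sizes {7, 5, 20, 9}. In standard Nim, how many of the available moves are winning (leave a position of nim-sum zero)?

1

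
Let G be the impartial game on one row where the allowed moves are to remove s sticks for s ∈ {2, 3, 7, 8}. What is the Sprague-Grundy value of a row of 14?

2

Compute g(0), g(1), … for moves {2, 3, 7, 8}:
g(0) = mex{} = 0
g(1) = mex{} = 0
g(2) = mex{0} = 1
g(3) = mex{0} = 1
g(4) = mex{0,1} = 2
g(5) = mex{1} = 0
g(6) = mex{1,2} = 0
g(7) = mex{0,2} = 1
g(8) = mex{0} = 1
g(9) = mex{0,1} = 2
g(10) = mex{1} = 0
g(11) = mex{1,2} = 0
g(12) = mex{0,2} = 1
g(13) = mex{0} = 1
g(14) = mex{0,1} = 2
So g(14) = 2.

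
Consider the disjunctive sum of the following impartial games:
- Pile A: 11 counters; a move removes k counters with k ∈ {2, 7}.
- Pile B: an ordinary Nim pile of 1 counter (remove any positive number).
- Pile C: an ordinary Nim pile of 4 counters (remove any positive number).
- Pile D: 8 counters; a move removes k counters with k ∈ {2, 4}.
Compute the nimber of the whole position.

5

Build the Grundy sequence for pile A with g(k) = mex{g(k−s) : s ∈ {2, 7}, s ≤ k}:
g(0) = mex{} = 0
g(1) = mex{} = 0
g(2) = mex{0} = 1
g(3) = mex{0} = 1
g(4) = mex{1} = 0
g(5) = mex{1} = 0
g(6) = mex{0} = 1
g(7) = mex{0} = 1
g(8) = mex{0,1} = 2
g(9) = mex{1} = 0
g(10) = mex{1,2} = 0
g(11) = mex{0} = 1
So g(11) = 1.
Pile B is a plain Nim pile of size 1, so its Grundy value is 1.
Pile C is a plain Nim pile of size 4, so its Grundy value is 4.
For pile D, compute g(0), g(1), … with moves {2, 4}:
g(0) = mex{} = 0
g(1) = mex{} = 0
g(2) = mex{0} = 1
g(3) = mex{0} = 1
g(4) = mex{0,1} = 2
g(5) = mex{0,1} = 2
g(6) = mex{1,2} = 0
g(7) = mex{1,2} = 0
g(8) = mex{0,2} = 1
So g(8) = 1.
By the Sprague-Grundy theorem, the Grundy value of a sum of independent games is the XOR of the component values.
Combined value = 1 ⊕ 1 ⊕ 4 ⊕ 1 = 5.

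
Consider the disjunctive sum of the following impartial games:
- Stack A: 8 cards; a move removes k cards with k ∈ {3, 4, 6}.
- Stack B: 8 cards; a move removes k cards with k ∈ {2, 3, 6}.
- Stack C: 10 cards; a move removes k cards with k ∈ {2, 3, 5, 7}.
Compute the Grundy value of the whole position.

0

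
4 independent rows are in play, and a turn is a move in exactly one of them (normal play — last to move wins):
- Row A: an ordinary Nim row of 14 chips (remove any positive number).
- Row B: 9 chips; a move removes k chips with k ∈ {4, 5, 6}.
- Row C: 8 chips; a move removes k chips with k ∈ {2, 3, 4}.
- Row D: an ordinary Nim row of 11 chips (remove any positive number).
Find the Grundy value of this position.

6

Row A is a plain Nim row of size 14, so its Grundy value is 14.
Build the Grundy sequence for row B with g(k) = mex{g(k−s) : s ∈ {4, 5, 6}, s ≤ k}:
g(0) = mex{} = 0
g(1) = mex{} = 0
g(2) = mex{} = 0
g(3) = mex{} = 0
g(4) = mex{0} = 1
g(5) = mex{0} = 1
g(6) = mex{0} = 1
g(7) = mex{0} = 1
g(8) = mex{0,1} = 2
g(9) = mex{0,1} = 2
So g(9) = 2.
Grundy values for row C (subtraction set {2, 3, 4}):
g(0) = mex{} = 0
g(1) = mex{} = 0
g(2) = mex{0} = 1
g(3) = mex{0} = 1
g(4) = mex{0,1} = 2
g(5) = mex{0,1} = 2
g(6) = mex{1,2} = 0
g(7) = mex{1,2} = 0
g(8) = mex{0,2} = 1
So g(8) = 1.
Row D is a plain Nim row of size 11, so its Grundy value is 11.
The value of a disjunctive sum is the nim-sum of the parts.
Combined value = 14 ⊕ 2 ⊕ 1 ⊕ 11 = 6.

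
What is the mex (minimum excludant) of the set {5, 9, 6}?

0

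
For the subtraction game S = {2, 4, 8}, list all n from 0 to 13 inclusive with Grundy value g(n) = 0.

0, 1, 6, 7, 12, 13

Grundy values for subtraction set {2, 4, 8}:
k:     0  1  2  3  4  5  6  7  8  9 10 11 12 13
g(k):  0  0  1  1  2  2  0  0  1  1  2  2  0  0
The P-positions (g = 0) in 0..13 are 0, 1, 6, 7, 12, 13.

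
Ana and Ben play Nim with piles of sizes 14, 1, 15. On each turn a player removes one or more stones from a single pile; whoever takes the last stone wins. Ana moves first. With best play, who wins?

Nim-sum: 14 ^ 1 ^ 15 = 0.
The nim-sum is 0, so this is a P-position: the player to move is in a losing position under optimal play; Ana is about to move from it and so loses — Ben wins.

Ben wins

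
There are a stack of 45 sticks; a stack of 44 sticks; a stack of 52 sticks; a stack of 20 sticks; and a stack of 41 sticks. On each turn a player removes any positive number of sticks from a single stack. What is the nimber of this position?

Compute the nim-sum pairwise:
45 ⊕ 44 = 1
1 ⊕ 52 = 53
53 ⊕ 20 = 33
33 ⊕ 41 = 8

8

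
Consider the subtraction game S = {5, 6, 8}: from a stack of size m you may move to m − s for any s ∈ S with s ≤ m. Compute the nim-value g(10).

2

Build the Grundy sequence with g(k) = mex{g(k−s) : s ∈ {5, 6, 8}, s ≤ k}:
k:     0  1  2  3  4  5  6  7  8  9 10
g(k):  0  0  0  0  0  1  1  1  1  1  2
So g(10) = 2.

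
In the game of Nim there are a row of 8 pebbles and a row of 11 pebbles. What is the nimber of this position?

Bitwise XOR of the heap sizes:
  1000  (8)
  1011  (11)
  ----
  0011  (3)

3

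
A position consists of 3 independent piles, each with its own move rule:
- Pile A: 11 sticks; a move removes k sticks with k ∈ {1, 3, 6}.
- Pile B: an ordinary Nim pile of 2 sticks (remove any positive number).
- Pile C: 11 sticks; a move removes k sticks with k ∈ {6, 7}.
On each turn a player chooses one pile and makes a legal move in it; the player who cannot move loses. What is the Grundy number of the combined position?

For pile A, compute g(0), g(1), … with moves {1, 3, 6}:
k:     0  1  2  3  4  5  6  7  8  9 10 11
g(k):  0  1  0  1  0  1  2  3  2  0  1  0
So g(11) = 0.
Pile B is a plain Nim pile of size 2, so its Grundy value is 2.
Build the Grundy sequence for pile C with g(k) = mex{g(k−s) : s ∈ {6, 7}, s ≤ k}:
k:     0  1  2  3  4  5  6  7  8  9 10 11
g(k):  0  0  0  0  0  0  1  1  1  1  1  1
So g(11) = 1.
The value of a disjunctive sum is the nim-sum of the parts.
Combined value = 0 ⊕ 2 ⊕ 1 = 3.

3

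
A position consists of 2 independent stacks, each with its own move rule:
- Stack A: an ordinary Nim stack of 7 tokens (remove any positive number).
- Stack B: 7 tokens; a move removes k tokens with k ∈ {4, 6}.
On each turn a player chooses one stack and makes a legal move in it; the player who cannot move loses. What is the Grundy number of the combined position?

6

Stack A is a plain Nim stack of size 7, so its Grundy value is 7.
For stack B, compute g(0), g(1), … with moves {4, 6}:
g(0) = mex{} = 0
g(1) = mex{} = 0
g(2) = mex{} = 0
g(3) = mex{} = 0
g(4) = mex{0} = 1
g(5) = mex{0} = 1
g(6) = mex{0} = 1
g(7) = mex{0} = 1
So g(7) = 1.
The value of a disjunctive sum is the nim-sum of the parts.
Combined value = 7 XOR 1 = 6.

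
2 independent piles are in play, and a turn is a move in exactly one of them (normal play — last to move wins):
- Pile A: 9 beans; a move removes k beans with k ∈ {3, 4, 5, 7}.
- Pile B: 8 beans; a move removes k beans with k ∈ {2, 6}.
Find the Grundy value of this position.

Grundy values for pile A (subtraction set {3, 4, 5, 7}):
g(0) = mex{} = 0
g(1) = mex{} = 0
g(2) = mex{} = 0
g(3) = mex{0} = 1
g(4) = mex{0} = 1
g(5) = mex{0} = 1
g(6) = mex{0,1} = 2
g(7) = mex{0,1} = 2
g(8) = mex{0,1} = 2
g(9) = mex{0,1,2} = 3
So g(9) = 3.
Build the Grundy sequence for pile B with g(k) = mex{g(k−s) : s ∈ {2, 6}, s ≤ k}:
k:     0  1  2  3  4  5  6  7  8
g(k):  0  0  1  1  0  0  1  1  0
So g(8) = 0.
By the Sprague-Grundy theorem, the Grundy value of a sum of independent games is the XOR of the component values.
Combined value = 3 ⊕ 0 = 3.

3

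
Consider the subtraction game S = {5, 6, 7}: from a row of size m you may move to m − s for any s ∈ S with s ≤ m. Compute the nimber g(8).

1

Compute g(0), g(1), … for moves {5, 6, 7}:
g(0) = mex{} = 0
g(1) = mex{} = 0
g(2) = mex{} = 0
g(3) = mex{} = 0
g(4) = mex{} = 0
g(5) = mex{0} = 1
g(6) = mex{0} = 1
g(7) = mex{0} = 1
g(8) = mex{0} = 1
So g(8) = 1.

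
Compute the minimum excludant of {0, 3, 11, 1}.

The values 0, 1 are all present; 2 is the first non-negative integer missing from the set.

2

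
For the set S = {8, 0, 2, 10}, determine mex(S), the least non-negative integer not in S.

1

0 is in the set but 1 is not, so the mex is 1.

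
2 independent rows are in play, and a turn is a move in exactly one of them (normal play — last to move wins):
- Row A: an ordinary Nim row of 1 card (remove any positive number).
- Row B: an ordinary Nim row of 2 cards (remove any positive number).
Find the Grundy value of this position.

Row A is a plain Nim row of size 1, so its Grundy value is 1.
Row B is a plain Nim row of size 2, so its Grundy value is 2.
The value of a disjunctive sum is the nim-sum of the parts.
Combined value = 1 XOR 2 = 3.

3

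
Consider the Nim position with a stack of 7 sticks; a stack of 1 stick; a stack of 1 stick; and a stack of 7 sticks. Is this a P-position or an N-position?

P-position

Compute the nim-sum pairwise:
7 ^ 1 = 6
6 ^ 1 = 7
7 ^ 7 = 0
The nim-sum is 0, so this is a P-position: the player to move is in a losing position under optimal play.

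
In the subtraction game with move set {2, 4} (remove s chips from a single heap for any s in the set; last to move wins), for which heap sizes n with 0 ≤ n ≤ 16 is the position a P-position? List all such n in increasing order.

0, 1, 6, 7, 12, 13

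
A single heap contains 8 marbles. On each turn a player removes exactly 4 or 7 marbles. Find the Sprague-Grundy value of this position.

Compute g(0), g(1), … for moves {4, 7}:
g(0) = mex{} = 0
g(1) = mex{} = 0
g(2) = mex{} = 0
g(3) = mex{} = 0
g(4) = mex{0} = 1
g(5) = mex{0} = 1
g(6) = mex{0} = 1
g(7) = mex{0} = 1
g(8) = mex{0,1} = 2
So g(8) = 2.

2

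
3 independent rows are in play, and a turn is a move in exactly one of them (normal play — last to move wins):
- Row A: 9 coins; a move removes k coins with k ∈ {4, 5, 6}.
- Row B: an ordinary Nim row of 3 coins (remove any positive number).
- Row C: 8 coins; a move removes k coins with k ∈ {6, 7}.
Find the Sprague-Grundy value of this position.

For row A, compute g(0), g(1), … with moves {4, 5, 6}:
k:     0  1  2  3  4  5  6  7  8  9
g(k):  0  0  0  0  1  1  1  1  2  2
So g(9) = 2.
Row B is a plain Nim row of size 3, so its Grundy value is 3.
For row C, compute g(0), g(1), … with moves {6, 7}:
g(0) = mex{} = 0
g(1) = mex{} = 0
g(2) = mex{} = 0
g(3) = mex{} = 0
g(4) = mex{} = 0
g(5) = mex{} = 0
g(6) = mex{0} = 1
g(7) = mex{0} = 1
g(8) = mex{0} = 1
So g(8) = 1.
The value of a disjunctive sum is the nim-sum of the parts.
Combined value = 2 XOR 3 XOR 1 = 0.

0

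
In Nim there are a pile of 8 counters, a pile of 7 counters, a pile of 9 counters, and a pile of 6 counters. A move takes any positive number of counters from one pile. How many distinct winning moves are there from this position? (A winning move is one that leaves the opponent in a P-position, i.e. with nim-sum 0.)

0

Write each in binary and XOR column by column:
  1000  (8)
  0111  (7)
  1001  (9)
  0110  (6)
  ----
  0000  (0)
The nim-sum is already 0, so every move leaves a nonzero nim-sum — there are no winning moves.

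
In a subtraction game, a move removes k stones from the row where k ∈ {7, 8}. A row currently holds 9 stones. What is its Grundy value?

1

Build the Grundy sequence with g(k) = mex{g(k−s) : s ∈ {7, 8}, s ≤ k}:
k:     0  1  2  3  4  5  6  7  8  9
g(k):  0  0  0  0  0  0  0  1  1  1
So g(9) = 1.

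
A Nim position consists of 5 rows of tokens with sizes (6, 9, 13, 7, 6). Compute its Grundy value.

Nim-sum: 6 ⊕ 9 ⊕ 13 ⊕ 7 ⊕ 6 = 3.

3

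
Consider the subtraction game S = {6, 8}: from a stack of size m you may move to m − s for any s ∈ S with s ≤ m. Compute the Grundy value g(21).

Grundy values for subtraction set {6, 8}:
k:     0  1  2  3  4  5  6  7  8  9 10 11 12 13 14 15 16 17 18 19 20 21
g(k):  0  0  0  0  0  0  1  1  1  1  1  1  2  2  0  0  0  0  0  0  1  1
So g(21) = 1.

1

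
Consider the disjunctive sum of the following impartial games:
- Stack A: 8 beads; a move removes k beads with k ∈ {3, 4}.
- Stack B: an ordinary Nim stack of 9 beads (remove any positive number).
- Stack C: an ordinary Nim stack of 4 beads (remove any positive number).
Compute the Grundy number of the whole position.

For stack A, compute g(0), g(1), … with moves {3, 4}:
g(0) = mex{} = 0
g(1) = mex{} = 0
g(2) = mex{} = 0
g(3) = mex{0} = 1
g(4) = mex{0} = 1
g(5) = mex{0} = 1
g(6) = mex{0,1} = 2
g(7) = mex{1} = 0
g(8) = mex{1} = 0
So g(8) = 0.
Stack B is a plain Nim stack of size 9, so its Grundy value is 9.
Stack C is a plain Nim stack of size 4, so its Grundy value is 4.
By the Sprague-Grundy theorem, the Grundy value of a sum of independent games is the XOR of the component values.
Combined value = 0 ⊕ 9 ⊕ 4 = 13.

13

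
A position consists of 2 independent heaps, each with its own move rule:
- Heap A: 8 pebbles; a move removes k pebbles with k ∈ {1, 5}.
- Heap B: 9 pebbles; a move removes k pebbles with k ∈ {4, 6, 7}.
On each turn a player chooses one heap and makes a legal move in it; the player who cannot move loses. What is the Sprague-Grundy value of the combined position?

2

Build the Grundy sequence for heap A with g(k) = mex{g(k−s) : s ∈ {1, 5}, s ≤ k}:
k:     0  1  2  3  4  5  6  7  8
g(k):  0  1  0  1  0  1  0  1  0
So g(8) = 0.
For heap B, compute g(0), g(1), … with moves {4, 6, 7}:
g(0) = mex{} = 0
g(1) = mex{} = 0
g(2) = mex{} = 0
g(3) = mex{} = 0
g(4) = mex{0} = 1
g(5) = mex{0} = 1
g(6) = mex{0} = 1
g(7) = mex{0} = 1
g(8) = mex{0,1} = 2
g(9) = mex{0,1} = 2
So g(9) = 2.
By the Sprague-Grundy theorem, the Grundy value of a sum of independent games is the XOR of the component values.
Combined value = 0 XOR 2 = 2.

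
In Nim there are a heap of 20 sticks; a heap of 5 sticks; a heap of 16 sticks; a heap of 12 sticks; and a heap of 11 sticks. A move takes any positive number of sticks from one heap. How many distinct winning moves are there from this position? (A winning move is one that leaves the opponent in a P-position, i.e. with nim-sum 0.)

3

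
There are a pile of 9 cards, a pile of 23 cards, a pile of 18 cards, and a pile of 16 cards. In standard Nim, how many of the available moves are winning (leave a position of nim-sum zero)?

Nim-sum: 9 ⊕ 23 ⊕ 18 ⊕ 16 = 28.
The overall nim-sum is X = 28. A pile of size p has a winning move iff p XOR X < p (reduce it to p XOR X).
  9: 9 XOR 28 = 21 ≥ 9 — no move.
  23: 23 XOR 28 = 11 < 23 — winning move (to 11).
  18: 18 XOR 28 = 14 < 18 — winning move (to 14).
  16: 16 XOR 28 = 12 < 16 — winning move (to 12).
That gives 3 winning moves.

3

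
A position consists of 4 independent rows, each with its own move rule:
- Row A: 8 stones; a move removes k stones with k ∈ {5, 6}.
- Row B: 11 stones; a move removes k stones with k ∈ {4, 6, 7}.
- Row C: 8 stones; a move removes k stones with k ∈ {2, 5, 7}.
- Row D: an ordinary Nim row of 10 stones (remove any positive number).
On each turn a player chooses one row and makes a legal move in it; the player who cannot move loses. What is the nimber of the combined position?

Build the Grundy sequence for row A with g(k) = mex{g(k−s) : s ∈ {5, 6}, s ≤ k}:
g(0) = mex{} = 0
g(1) = mex{} = 0
g(2) = mex{} = 0
g(3) = mex{} = 0
g(4) = mex{} = 0
g(5) = mex{0} = 1
g(6) = mex{0} = 1
g(7) = mex{0} = 1
g(8) = mex{0} = 1
So g(8) = 1.
For row B, compute g(0), g(1), … with moves {4, 6, 7}:
k:     0  1  2  3  4  5  6  7  8  9 10 11
g(k):  0  0  0  0  1  1  1  1  2  2  2  0
So g(11) = 0.
Build the Grundy sequence for row C with g(k) = mex{g(k−s) : s ∈ {2, 5, 7}, s ≤ k}:
g(0) = mex{} = 0
g(1) = mex{} = 0
g(2) = mex{0} = 1
g(3) = mex{0} = 1
g(4) = mex{1} = 0
g(5) = mex{0,1} = 2
g(6) = mex{0} = 1
g(7) = mex{0,1,2} = 3
g(8) = mex{0,1} = 2
So g(8) = 2.
Row D is a plain Nim row of size 10, so its Grundy value is 10.
The value of a disjunctive sum is the nim-sum of the parts.
Combined value = 1 ⊕ 0 ⊕ 2 ⊕ 10 = 9.

9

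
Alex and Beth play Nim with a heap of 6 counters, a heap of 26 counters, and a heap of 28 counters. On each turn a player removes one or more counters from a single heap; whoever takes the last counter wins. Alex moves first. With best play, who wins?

Beth wins

Write each in binary and XOR column by column:
  00110  (6)
  11010  (26)
  11100  (28)
  -----
  00000  (0)
The nim-sum is 0, so this is a P-position: the player to move is in a losing position under optimal play; Alex is about to move from it and so loses — Beth wins.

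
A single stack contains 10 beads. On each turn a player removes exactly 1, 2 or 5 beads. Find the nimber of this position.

1

Build the Grundy sequence with g(k) = mex{g(k−s) : s ∈ {1, 2, 5}, s ≤ k}:
k:     0  1  2  3  4  5  6  7  8  9 10
g(k):  0  1  2  0  1  2  0  1  2  0  1
So g(10) = 1.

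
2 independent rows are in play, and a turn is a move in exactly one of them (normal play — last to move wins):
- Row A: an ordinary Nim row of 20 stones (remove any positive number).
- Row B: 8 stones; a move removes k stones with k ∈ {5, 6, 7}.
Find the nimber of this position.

Row A is a plain Nim row of size 20, so its Grundy value is 20.
Grundy values for row B (subtraction set {5, 6, 7}):
k:     0  1  2  3  4  5  6  7  8
g(k):  0  0  0  0  0  1  1  1  1
So g(8) = 1.
By the Sprague-Grundy theorem, the Grundy value of a sum of independent games is the XOR of the component values.
Combined value = 20 ⊕ 1 = 21.

21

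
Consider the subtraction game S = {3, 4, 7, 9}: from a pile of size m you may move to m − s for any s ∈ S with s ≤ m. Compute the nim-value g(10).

3

Grundy values for subtraction set {3, 4, 7, 9}:
g(0) = mex{} = 0
g(1) = mex{} = 0
g(2) = mex{} = 0
g(3) = mex{0} = 1
g(4) = mex{0} = 1
g(5) = mex{0} = 1
g(6) = mex{0,1} = 2
g(7) = mex{0,1} = 2
g(8) = mex{0,1} = 2
g(9) = mex{0,1,2} = 3
g(10) = mex{0,1,2} = 3
So g(10) = 3.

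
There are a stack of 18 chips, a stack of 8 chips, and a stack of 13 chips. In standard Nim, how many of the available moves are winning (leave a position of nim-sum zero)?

1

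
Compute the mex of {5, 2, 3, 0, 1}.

4

The values 0, 1, 2, 3 are all present; 4 is the first non-negative integer missing from the set.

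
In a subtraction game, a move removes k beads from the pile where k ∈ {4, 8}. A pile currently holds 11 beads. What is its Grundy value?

Build the Grundy sequence with g(k) = mex{g(k−s) : s ∈ {4, 8}, s ≤ k}:
k:     0  1  2  3  4  5  6  7  8  9 10 11
g(k):  0  0  0  0  1  1  1  1  2  2  2  2
So g(11) = 2.

2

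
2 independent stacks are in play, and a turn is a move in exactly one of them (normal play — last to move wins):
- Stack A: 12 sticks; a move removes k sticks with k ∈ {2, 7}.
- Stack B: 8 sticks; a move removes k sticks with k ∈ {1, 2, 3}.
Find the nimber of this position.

Grundy values for stack A (subtraction set {2, 7}):
g(0) = mex{} = 0
g(1) = mex{} = 0
g(2) = mex{0} = 1
g(3) = mex{0} = 1
g(4) = mex{1} = 0
g(5) = mex{1} = 0
g(6) = mex{0} = 1
g(7) = mex{0} = 1
g(8) = mex{0,1} = 2
g(9) = mex{1} = 0
g(10) = mex{1,2} = 0
g(11) = mex{0} = 1
g(12) = mex{0} = 1
So g(12) = 1.
For stack B, compute g(0), g(1), … with moves {1, 2, 3}:
k:     0  1  2  3  4  5  6  7  8
g(k):  0  1  2  3  0  1  2  3  0
So g(8) = 0.
The value of a disjunctive sum is the nim-sum of the parts.
Combined value = 1 ⊕ 0 = 1.

1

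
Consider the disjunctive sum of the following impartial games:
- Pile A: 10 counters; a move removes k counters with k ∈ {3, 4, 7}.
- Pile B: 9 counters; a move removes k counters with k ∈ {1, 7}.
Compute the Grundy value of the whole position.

1

Build the Grundy sequence for pile A with g(k) = mex{g(k−s) : s ∈ {3, 4, 7}, s ≤ k}:
k:     0  1  2  3  4  5  6  7  8  9 10
g(k):  0  0  0  1  1  1  2  2  2  3  0
So g(10) = 0.
Grundy values for pile B (subtraction set {1, 7}):
k:     0  1  2  3  4  5  6  7  8  9
g(k):  0  1  0  1  0  1  0  1  0  1
So g(9) = 1.
The value of a disjunctive sum is the nim-sum of the parts.
Combined value = 0 XOR 1 = 1.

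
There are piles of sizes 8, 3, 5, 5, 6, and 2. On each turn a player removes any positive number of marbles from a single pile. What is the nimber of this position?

15

Compute the nim-sum pairwise:
8 ⊕ 3 = 11
11 ⊕ 5 = 14
14 ⊕ 5 = 11
11 ⊕ 6 = 13
13 ⊕ 2 = 15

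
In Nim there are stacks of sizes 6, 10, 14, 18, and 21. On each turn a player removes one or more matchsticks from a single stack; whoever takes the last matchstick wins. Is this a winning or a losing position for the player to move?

Winning position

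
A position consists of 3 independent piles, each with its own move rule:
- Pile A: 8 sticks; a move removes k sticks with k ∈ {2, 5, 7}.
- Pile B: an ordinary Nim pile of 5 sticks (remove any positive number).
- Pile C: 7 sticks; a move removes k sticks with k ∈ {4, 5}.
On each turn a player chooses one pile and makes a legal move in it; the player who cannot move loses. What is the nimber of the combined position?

6

Grundy values for pile A (subtraction set {2, 5, 7}):
k:     0  1  2  3  4  5  6  7  8
g(k):  0  0  1  1  0  2  1  3  2
So g(8) = 2.
Pile B is a plain Nim pile of size 5, so its Grundy value is 5.
Build the Grundy sequence for pile C with g(k) = mex{g(k−s) : s ∈ {4, 5}, s ≤ k}:
k:     0  1  2  3  4  5  6  7
g(k):  0  0  0  0  1  1  1  1
So g(7) = 1.
The value of a disjunctive sum is the nim-sum of the parts.
Combined value = 2 ⊕ 5 ⊕ 1 = 6.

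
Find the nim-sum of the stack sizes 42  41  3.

0

Compute the nim-sum pairwise:
42 ^ 41 = 3
3 ^ 3 = 0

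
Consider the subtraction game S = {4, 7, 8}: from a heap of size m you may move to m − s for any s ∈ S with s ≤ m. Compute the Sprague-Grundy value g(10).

2

Build the Grundy sequence with g(k) = mex{g(k−s) : s ∈ {4, 7, 8}, s ≤ k}:
k:     0  1  2  3  4  5  6  7  8  9 10
g(k):  0  0  0  0  1  1  1  1  2  2  2
So g(10) = 2.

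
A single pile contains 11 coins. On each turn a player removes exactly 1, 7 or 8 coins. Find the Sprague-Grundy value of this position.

3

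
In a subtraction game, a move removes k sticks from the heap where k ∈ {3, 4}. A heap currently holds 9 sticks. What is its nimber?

0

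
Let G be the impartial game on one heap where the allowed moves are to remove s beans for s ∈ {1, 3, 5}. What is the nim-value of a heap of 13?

Compute g(0), g(1), … for moves {1, 3, 5}:
k:     0  1  2  3  4  5  6  7  8  9 10 11 12 13
g(k):  0  1  0  1  0  1  0  1  0  1  0  1  0  1
So g(13) = 1.

1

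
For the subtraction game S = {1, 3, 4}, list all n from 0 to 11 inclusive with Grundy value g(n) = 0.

0, 2, 7, 9

Compute g(0), g(1), … for moves {1, 3, 4}:
g(0) = mex{} = 0
g(1) = mex{0} = 1
g(2) = mex{1} = 0
g(3) = mex{0} = 1
g(4) = mex{0,1} = 2
g(5) = mex{0,1,2} = 3
g(6) = mex{0,1,3} = 2
g(7) = mex{1,2} = 0
g(8) = mex{0,2,3} = 1
g(9) = mex{1,2,3} = 0
g(10) = mex{0,2} = 1
g(11) = mex{0,1} = 2
The P-positions (g = 0) in 0..11 are 0, 2, 7, 9.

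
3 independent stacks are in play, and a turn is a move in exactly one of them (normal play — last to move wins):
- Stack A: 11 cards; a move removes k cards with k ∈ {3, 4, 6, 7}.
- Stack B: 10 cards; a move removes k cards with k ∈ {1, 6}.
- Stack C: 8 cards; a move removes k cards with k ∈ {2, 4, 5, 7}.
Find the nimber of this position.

Grundy values for stack A (subtraction set {3, 4, 6, 7}):
g(0) = mex{} = 0
g(1) = mex{} = 0
g(2) = mex{} = 0
g(3) = mex{0} = 1
g(4) = mex{0} = 1
g(5) = mex{0} = 1
g(6) = mex{0,1} = 2
g(7) = mex{0,1} = 2
g(8) = mex{0,1} = 2
g(9) = mex{0,1,2} = 3
g(10) = mex{1,2} = 0
g(11) = mex{1,2} = 0
So g(11) = 0.
For stack B, compute g(0), g(1), … with moves {1, 6}:
g(0) = mex{} = 0
g(1) = mex{0} = 1
g(2) = mex{1} = 0
g(3) = mex{0} = 1
g(4) = mex{1} = 0
g(5) = mex{0} = 1
g(6) = mex{0,1} = 2
g(7) = mex{1,2} = 0
g(8) = mex{0} = 1
g(9) = mex{1} = 0
g(10) = mex{0} = 1
So g(10) = 1.
Grundy values for stack C (subtraction set {2, 4, 5, 7}):
g(0) = mex{} = 0
g(1) = mex{} = 0
g(2) = mex{0} = 1
g(3) = mex{0} = 1
g(4) = mex{0,1} = 2
g(5) = mex{0,1} = 2
g(6) = mex{0,1,2} = 3
g(7) = mex{0,1,2} = 3
g(8) = mex{0,1,2,3} = 4
So g(8) = 4.
By the Sprague-Grundy theorem, the Grundy value of a sum of independent games is the XOR of the component values.
Combined value = 0 ⊕ 1 ⊕ 4 = 5.

5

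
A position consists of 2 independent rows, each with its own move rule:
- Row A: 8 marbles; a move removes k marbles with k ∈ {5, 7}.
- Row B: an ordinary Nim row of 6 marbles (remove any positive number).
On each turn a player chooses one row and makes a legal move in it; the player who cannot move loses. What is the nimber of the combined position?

7

Build the Grundy sequence for row A with g(k) = mex{g(k−s) : s ∈ {5, 7}, s ≤ k}:
g(0) = mex{} = 0
g(1) = mex{} = 0
g(2) = mex{} = 0
g(3) = mex{} = 0
g(4) = mex{} = 0
g(5) = mex{0} = 1
g(6) = mex{0} = 1
g(7) = mex{0} = 1
g(8) = mex{0} = 1
So g(8) = 1.
Row B is a plain Nim row of size 6, so its Grundy value is 6.
By the Sprague-Grundy theorem, the Grundy value of a sum of independent games is the XOR of the component values.
Combined value = 1 ⊕ 6 = 7.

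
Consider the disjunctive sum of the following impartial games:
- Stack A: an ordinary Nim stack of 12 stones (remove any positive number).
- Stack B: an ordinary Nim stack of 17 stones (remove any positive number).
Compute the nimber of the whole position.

Stack A is a plain Nim stack of size 12, so its Grundy value is 12.
Stack B is a plain Nim stack of size 17, so its Grundy value is 17.
The value of a disjunctive sum is the nim-sum of the parts.
Combined value = 12 XOR 17 = 29.

29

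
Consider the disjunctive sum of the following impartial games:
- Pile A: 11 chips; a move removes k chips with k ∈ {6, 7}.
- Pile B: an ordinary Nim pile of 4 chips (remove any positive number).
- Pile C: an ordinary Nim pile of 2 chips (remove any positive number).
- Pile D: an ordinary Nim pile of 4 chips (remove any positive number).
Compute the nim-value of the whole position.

3

For pile A, compute g(0), g(1), … with moves {6, 7}:
k:     0  1  2  3  4  5  6  7  8  9 10 11
g(k):  0  0  0  0  0  0  1  1  1  1  1  1
So g(11) = 1.
Pile B is a plain Nim pile of size 4, so its Grundy value is 4.
Pile C is a plain Nim pile of size 2, so its Grundy value is 2.
Pile D is a plain Nim pile of size 4, so its Grundy value is 4.
The value of a disjunctive sum is the nim-sum of the parts.
Combined value = 1 XOR 4 XOR 2 XOR 4 = 3.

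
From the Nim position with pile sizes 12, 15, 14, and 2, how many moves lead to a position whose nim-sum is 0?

3

Nim-sum: 12 XOR 15 XOR 14 XOR 2 = 15.
The overall nim-sum is X = 15. A pile of size p has a winning move iff p XOR X < p (reduce it to p XOR X).
  12: 12 XOR 15 = 3 < 12 — winning move (to 3).
  15: 15 XOR 15 = 0 < 15 — winning move (to 0).
  14: 14 XOR 15 = 1 < 14 — winning move (to 1).
  2: 2 XOR 15 = 13 ≥ 2 — no move.
That gives 3 winning moves.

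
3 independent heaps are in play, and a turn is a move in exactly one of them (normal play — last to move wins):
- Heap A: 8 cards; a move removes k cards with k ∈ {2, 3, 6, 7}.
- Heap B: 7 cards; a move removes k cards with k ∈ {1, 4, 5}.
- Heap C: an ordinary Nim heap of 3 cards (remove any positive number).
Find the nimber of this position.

2

Grundy values for heap A (subtraction set {2, 3, 6, 7}):
k:     0  1  2  3  4  5  6  7  8
g(k):  0  0  1  1  2  0  3  1  2
So g(8) = 2.
For heap B, compute g(0), g(1), … with moves {1, 4, 5}:
g(0) = mex{} = 0
g(1) = mex{0} = 1
g(2) = mex{1} = 0
g(3) = mex{0} = 1
g(4) = mex{0,1} = 2
g(5) = mex{0,1,2} = 3
g(6) = mex{0,1,3} = 2
g(7) = mex{0,1,2} = 3
So g(7) = 3.
Heap C is a plain Nim heap of size 3, so its Grundy value is 3.
The value of a disjunctive sum is the nim-sum of the parts.
Combined value = 2 ⊕ 3 ⊕ 3 = 2.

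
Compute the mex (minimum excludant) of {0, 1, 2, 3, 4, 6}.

5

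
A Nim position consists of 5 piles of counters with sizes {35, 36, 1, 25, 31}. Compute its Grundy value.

0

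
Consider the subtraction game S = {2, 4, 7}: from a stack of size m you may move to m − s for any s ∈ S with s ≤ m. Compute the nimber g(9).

0

Grundy values for subtraction set {2, 4, 7}:
g(0) = mex{} = 0
g(1) = mex{} = 0
g(2) = mex{0} = 1
g(3) = mex{0} = 1
g(4) = mex{0,1} = 2
g(5) = mex{0,1} = 2
g(6) = mex{1,2} = 0
g(7) = mex{0,1,2} = 3
g(8) = mex{0,2} = 1
g(9) = mex{1,2,3} = 0
So g(9) = 0.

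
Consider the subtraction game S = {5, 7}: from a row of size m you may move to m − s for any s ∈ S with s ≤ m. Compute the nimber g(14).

Grundy values for subtraction set {5, 7}:
g(0) = mex{} = 0
g(1) = mex{} = 0
g(2) = mex{} = 0
g(3) = mex{} = 0
g(4) = mex{} = 0
g(5) = mex{0} = 1
g(6) = mex{0} = 1
g(7) = mex{0} = 1
g(8) = mex{0} = 1
g(9) = mex{0} = 1
g(10) = mex{0,1} = 2
g(11) = mex{0,1} = 2
g(12) = mex{1} = 0
g(13) = mex{1} = 0
g(14) = mex{1} = 0
So g(14) = 0.

0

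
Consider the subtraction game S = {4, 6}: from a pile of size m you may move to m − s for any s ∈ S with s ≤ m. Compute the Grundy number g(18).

2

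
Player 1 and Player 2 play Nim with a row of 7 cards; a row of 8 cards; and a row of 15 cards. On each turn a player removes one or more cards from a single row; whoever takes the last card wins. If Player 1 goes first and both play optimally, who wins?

Player 2 wins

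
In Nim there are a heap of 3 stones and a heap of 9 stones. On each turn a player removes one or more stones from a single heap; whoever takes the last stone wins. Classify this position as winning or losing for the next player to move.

Winning position

Compute the nim-sum pairwise:
3 ⊕ 9 = 10
The nim-sum is 10 ≠ 0, so this is an N-position: the player to move can win.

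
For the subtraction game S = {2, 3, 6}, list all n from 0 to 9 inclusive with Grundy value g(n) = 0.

0, 1, 5, 9

Grundy values for subtraction set {2, 3, 6}:
g(0) = mex{} = 0
g(1) = mex{} = 0
g(2) = mex{0} = 1
g(3) = mex{0} = 1
g(4) = mex{0,1} = 2
g(5) = mex{1} = 0
g(6) = mex{0,1,2} = 3
g(7) = mex{0,2} = 1
g(8) = mex{0,1,3} = 2
g(9) = mex{1,3} = 0
The P-positions (g = 0) in 0..9 are 0, 1, 5, 9.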